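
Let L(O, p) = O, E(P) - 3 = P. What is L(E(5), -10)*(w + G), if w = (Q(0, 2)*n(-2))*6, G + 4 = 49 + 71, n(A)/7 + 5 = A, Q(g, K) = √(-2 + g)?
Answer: 928 - 2352*I*√2 ≈ 928.0 - 3326.2*I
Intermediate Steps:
n(A) = -35 + 7*A
E(P) = 3 + P
G = 116 (G = -4 + (49 + 71) = -4 + 120 = 116)
w = -294*I*√2 (w = (√(-2 + 0)*(-35 + 7*(-2)))*6 = (√(-2)*(-35 - 14))*6 = ((I*√2)*(-49))*6 = -49*I*√2*6 = -294*I*√2 ≈ -415.78*I)
L(E(5), -10)*(w + G) = (3 + 5)*(-294*I*√2 + 116) = 8*(116 - 294*I*√2) = 928 - 2352*I*√2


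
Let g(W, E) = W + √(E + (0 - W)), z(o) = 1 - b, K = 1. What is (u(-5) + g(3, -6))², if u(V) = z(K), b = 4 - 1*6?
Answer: 27 + 36*I ≈ 27.0 + 36.0*I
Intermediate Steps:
b = -2 (b = 4 - 6 = -2)
z(o) = 3 (z(o) = 1 - 1*(-2) = 1 + 2 = 3)
u(V) = 3
g(W, E) = W + √(E - W)
(u(-5) + g(3, -6))² = (3 + (3 + √(-6 - 1*3)))² = (3 + (3 + √(-6 - 3)))² = (3 + (3 + √(-9)))² = (3 + (3 + 3*I))² = (6 + 3*I)²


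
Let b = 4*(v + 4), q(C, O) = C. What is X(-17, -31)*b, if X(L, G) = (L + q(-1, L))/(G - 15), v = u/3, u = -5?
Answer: 84/23 ≈ 3.6522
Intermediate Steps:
v = -5/3 ≈ -1.6667
X(L, G) = (-1 + L)/(-15 + G) (X(L, G) = (L - 1)/(G - 15) = (-1 + L)/(-15 + G))
b = 28/3 (b = 4*(-5/3 + 4) = 4*(7/3) = 28/3 ≈ 9.3333)
X(-17, -31)*b = ((-1 - 17)/(-15 - 31))*(28/3) = (-18/(-46))*(28/3) = -1/46*(-18)*(28/3) = (9/23)*(28/3) = 84/23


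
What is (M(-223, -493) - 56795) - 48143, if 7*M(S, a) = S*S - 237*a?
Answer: -567996/7 ≈ -81142.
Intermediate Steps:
M(S, a) = -237*a/7 + S**2/7 (M(S, a) = (S*S - 237*a)/7 = (S**2 - 237*a)/7 = -237*a/7 + S**2/7)
(M(-223, -493) - 56795) - 48143 = ((-237/7*(-493) + (1/7)*(-223)**2) - 56795) - 48143 = ((116841/7 + (1/7)*49729) - 56795) - 48143 = ((116841/7 + 49729/7) - 56795) - 48143 = (166570/7 - 56795) - 48143 = -230995/7 - 48143 = -567996/7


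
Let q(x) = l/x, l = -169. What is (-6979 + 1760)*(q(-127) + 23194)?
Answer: -15374166733/127 ≈ -1.2106e+8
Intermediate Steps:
q(x) = -169/x
(-6979 + 1760)*(q(-127) + 23194) = (-6979 + 1760)*(-169/(-127) + 23194) = -5219*(-169*(-1/127) + 23194) = -5219*(169/127 + 23194) = -5219*2945807/127 = -15374166733/127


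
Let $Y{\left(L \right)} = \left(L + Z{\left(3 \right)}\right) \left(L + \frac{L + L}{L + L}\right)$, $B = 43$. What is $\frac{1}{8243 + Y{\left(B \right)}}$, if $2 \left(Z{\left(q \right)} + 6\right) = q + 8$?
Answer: $\frac{1}{10113} \approx 9.8883 \cdot 10^{-5}$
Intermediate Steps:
$Z{\left(q \right)} = -2 + \frac{q}{2}$ ($Z{\left(q \right)} = -6 + \frac{q + 8}{2} = -6 + \frac{8 + q}{2} = -6 + \left(4 + \frac{q}{2}\right) = -2 + \frac{q}{2}$)
$Y{\left(L \right)} = \left(1 + L\right) \left(- \frac{1}{2} + L\right)$ ($Y{\left(L \right)} = \left(L + \left(-2 + \frac{1}{2} \cdot 3\right)\right) \left(L + \frac{L + L}{L + L}\right) = \left(L + \left(-2 + \frac{3}{2}\right)\right) \left(L + \frac{2 L}{2 L}\right) = \left(L - \frac{1}{2}\right) \left(L + 2 L \frac{1}{2 L}\right) = \left(- \frac{1}{2} + L\right) \left(L + 1\right) = \left(- \frac{1}{2} + L\right) \left(1 + L\right) = \left(1 + L\right) \left(- \frac{1}{2} + L\right)$)
$\frac{1}{8243 + Y{\left(B \right)}} = \frac{1}{8243 + \left(- \frac{1}{2} + 43^{2} + \frac{1}{2} \cdot 43\right)} = \frac{1}{8243 + \left(- \frac{1}{2} + 1849 + \frac{43}{2}\right)} = \frac{1}{8243 + 1870} = \frac{1}{10113}$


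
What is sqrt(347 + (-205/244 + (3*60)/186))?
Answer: sqrt(4965147643)/3782 ≈ 18.631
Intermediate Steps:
sqrt(347 + (-205/244 + (3*60)/186)) = sqrt(347 + (-205*1/244 + 180*(1/186))) = sqrt(347 + (-205/244 + 30/31)) = sqrt(347 + 965/7564) = sqrt(2625673/7564) = sqrt(4965147643)/3782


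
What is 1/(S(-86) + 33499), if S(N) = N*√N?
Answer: 33499/1122819057 + 86*I*√86/1122819057 ≈ 2.9835e-5 + 7.1029e-7*I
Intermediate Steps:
S(N) = N^(3/2)
1/(S(-86) + 33499) = 1/((-86)^(3/2) + 33499) = 1/(-86*I*√86 + 33499) = 1/(33499 - 86*I*√86)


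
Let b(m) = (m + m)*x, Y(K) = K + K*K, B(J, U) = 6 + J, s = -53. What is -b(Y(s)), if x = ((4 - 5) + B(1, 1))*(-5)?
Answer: 165360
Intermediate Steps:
x = -30 (x = ((4 - 5) + (6 + 1))*(-5) = (-1 + 7)*(-5) = 6*(-5) = -30)
Y(K) = K + K²
b(m) = -60*m (b(m) = (m + m)*(-30) = (2*m)*(-30) = -60*m)
-b(Y(s)) = -(-60)*(-53*(1 - 53)) = -(-60)*(-53*(-52)) = -(-60)*2756 = -1*(-165360) = 165360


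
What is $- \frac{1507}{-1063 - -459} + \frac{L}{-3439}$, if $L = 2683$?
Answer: $\frac{3562041}{2077156} \approx 1.7149$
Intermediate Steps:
$- \frac{1507}{-1063 - -459} + \frac{L}{-3439} = - \frac{1507}{-1063 - -459} + \frac{2683}{-3439} = - \frac{1507}{-1063 + 459} + 2683 \left(- \frac{1}{3439}\right) = - \frac{1507}{-604} - \frac{2683}{3439} = \left(-1507\right) \left(- \frac{1}{604}\right) - \frac{2683}{3439} = \frac{1507}{604} - \frac{2683}{3439} = \frac{3562041}{2077156}$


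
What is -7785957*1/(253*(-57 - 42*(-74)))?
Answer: -2595319/257301 ≈ -10.087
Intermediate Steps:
-7785957*1/(253*(-57 - 42*(-74))) = -7785957*1/(253*(-57 + 3108)) = -7785957/(3051*253) = -7785957/771903 = -7785957*1/771903 = -2595319/257301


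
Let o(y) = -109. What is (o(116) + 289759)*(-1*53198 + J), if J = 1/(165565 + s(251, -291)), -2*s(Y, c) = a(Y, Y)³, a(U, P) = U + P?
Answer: -972101774224696950/63087439 ≈ -1.5409e+10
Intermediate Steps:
a(U, P) = P + U
s(Y, c) = -4*Y³ (s(Y, c) = -(Y + Y)³/2 = -8*Y³/2 = -4*Y³)
J = -1/63087439 (J = 1/(165565 - 4*251³) = 1/(165565 - 4*15813251) = 1/(165565 - 63253004) = 1/(-63087439) = -1/63087439 ≈ -1.5851e-8)
(o(116) + 289759)*(-1*53198 + J) = (-109 + 289759)*(-1*53198 - 1/63087439) = 289650*(-53198 - 1/63087439) = 289650*(-3356125579923/63087439) = -972101774224696950/63087439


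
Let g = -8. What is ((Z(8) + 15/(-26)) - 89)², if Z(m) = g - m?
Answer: 7535025/676 ≈ 11146.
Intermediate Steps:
Z(m) = -8 - m
((Z(8) + 15/(-26)) - 89)² = (((-8 - 1*8) + 15/(-26)) - 89)² = (((-8 - 8) + 15*(-1/26)) - 89)² = ((-16 - 15/26) - 89)² = (-431/26 - 89)² = (-2745/26)² = 7535025/676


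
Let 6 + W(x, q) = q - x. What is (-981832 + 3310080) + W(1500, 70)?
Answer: 2326812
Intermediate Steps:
W(x, q) = -6 + q - x (W(x, q) = -6 + (q - x) = -6 + q - x)
(-981832 + 3310080) + W(1500, 70) = (-981832 + 3310080) + (-6 + 70 - 1*1500) = 2328248 + (-6 + 70 - 1500) = 2328248 - 1436 = 2326812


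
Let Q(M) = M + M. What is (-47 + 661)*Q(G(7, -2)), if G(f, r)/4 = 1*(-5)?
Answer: -24560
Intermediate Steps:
G(f, r) = -20 (G(f, r) = 4*(1*(-5)) = 4*(-5) = -20)
Q(M) = 2*M
(-47 + 661)*Q(G(7, -2)) = (-47 + 661)*(2*(-20)) = 614*(-40) = -24560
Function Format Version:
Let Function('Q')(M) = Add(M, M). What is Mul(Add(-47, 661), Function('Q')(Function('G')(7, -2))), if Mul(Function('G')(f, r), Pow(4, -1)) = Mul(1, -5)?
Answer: -24560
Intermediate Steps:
Function('G')(f, r) = -20 (Function('G')(f, r) = Mul(4, Mul(1, -5)) = Mul(4, -5) = -20)
Function('Q')(M) = Mul(2, M)
Mul(Add(-47, 661), Function('Q')(Function('G')(7, -2))) = Mul(Add(-47, 661), Mul(2, -20)) = Mul(614, -40) = -24560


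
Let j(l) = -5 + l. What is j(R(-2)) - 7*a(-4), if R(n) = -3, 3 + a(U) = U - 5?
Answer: 76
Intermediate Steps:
a(U) = -8 + U (a(U) = -3 + (U - 5) = -3 + (-5 + U) = -8 + U)
j(R(-2)) - 7*a(-4) = (-5 - 3) - 7*(-8 - 4) = -8 - 7*(-12) = -8 + 84 = 76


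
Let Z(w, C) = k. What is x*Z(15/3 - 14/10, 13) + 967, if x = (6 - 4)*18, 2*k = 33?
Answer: 1561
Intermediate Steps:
k = 33/2 (k = (½)*33 = 33/2 ≈ 16.500)
x = 36 (x = 2*18 = 36)
Z(w, C) = 33/2
x*Z(15/3 - 14/10, 13) + 967 = 36*(33/2) + 967 = 594 + 967 = 1561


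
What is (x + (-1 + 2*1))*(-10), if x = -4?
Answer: 30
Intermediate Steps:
(x + (-1 + 2*1))*(-10) = (-4 + (-1 + 2*1))*(-10) = (-4 + (-1 + 2))*(-10) = (-4 + 1)*(-10) = -3*(-10) = 30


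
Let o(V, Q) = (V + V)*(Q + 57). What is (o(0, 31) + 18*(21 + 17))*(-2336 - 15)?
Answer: -1608084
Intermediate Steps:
o(V, Q) = 2*V*(57 + Q) (o(V, Q) = (2*V)*(57 + Q) = 2*V*(57 + Q))
(o(0, 31) + 18*(21 + 17))*(-2336 - 15) = (2*0*(57 + 31) + 18*(21 + 17))*(-2336 - 15) = (2*0*88 + 18*38)*(-2351) = (0 + 684)*(-2351) = 684*(-2351) = -1608084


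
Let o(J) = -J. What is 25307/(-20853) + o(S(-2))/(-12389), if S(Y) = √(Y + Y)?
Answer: -25307/20853 + 2*I/12389 ≈ -1.2136 + 0.00016143*I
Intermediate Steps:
S(Y) = √2*√Y (S(Y) = √(2*Y) = √2*√Y)
25307/(-20853) + o(S(-2))/(-12389) = 25307/(-20853) - √2*√(-2)/(-12389) = 25307*(-1/20853) - √2*I*√2*(-1/12389) = -25307/20853 - 2*I*(-1/12389) = -25307/20853 + 2*I/12389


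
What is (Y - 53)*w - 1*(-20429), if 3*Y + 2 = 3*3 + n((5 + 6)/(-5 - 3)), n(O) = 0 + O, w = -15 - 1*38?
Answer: 185109/8 ≈ 23139.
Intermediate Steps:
w = -53 (w = -15 - 38 = -53)
n(O) = O
Y = 15/8 (Y = -2/3 + (3*3 + (5 + 6)/(-5 - 3))/3 = -2/3 + (9 + 11/(-8))/3 = -2/3 + (9 + 11*(-1/8))/3 = -2/3 + (9 - 11/8)/3 = -2/3 + (1/3)*(61/8) = -2/3 + 61/24 = 15/8 ≈ 1.8750)
(Y - 53)*w - 1*(-20429) = (15/8 - 53)*(-53) - 1*(-20429) = -409/8*(-53) + 20429 = 21677/8 + 20429 = 185109/8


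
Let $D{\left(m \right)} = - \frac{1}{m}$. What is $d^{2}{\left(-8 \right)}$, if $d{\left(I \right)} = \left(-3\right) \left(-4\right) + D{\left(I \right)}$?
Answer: $\frac{9409}{64} \approx 147.02$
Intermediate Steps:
$d{\left(I \right)} = 12 - \frac{1}{I}$ ($d{\left(I \right)} = \left(-3\right) \left(-4\right) - \frac{1}{I} = 12 - \frac{1}{I}$)
$d^{2}{\left(-8 \right)} = \left(12 - \frac{1}{-8}\right)^{2} = \left(12 - - \frac{1}{8}\right)^{2} = \left(12 + \frac{1}{8}\right)^{2} = \left(\frac{97}{8}\right)^{2} = \frac{9409}{64}$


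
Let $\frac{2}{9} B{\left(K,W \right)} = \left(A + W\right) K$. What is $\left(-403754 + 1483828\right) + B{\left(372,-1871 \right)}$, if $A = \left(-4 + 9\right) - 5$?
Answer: $-2051980$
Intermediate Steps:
$A = 0$ ($A = 5 - 5 = 0$)
$B{\left(K,W \right)} = \frac{9 K W}{2}$ ($B{\left(K,W \right)} = \frac{9 \left(0 + W\right) K}{2} = \frac{9 W K}{2} = \frac{9 K W}{2}$)
$\left(-403754 + 1483828\right) + B{\left(372,-1871 \right)} = \left(-403754 + 1483828\right) + \frac{9}{2} \cdot 372 \left(-1871\right) = 1080074 - 3132054 = -2051980$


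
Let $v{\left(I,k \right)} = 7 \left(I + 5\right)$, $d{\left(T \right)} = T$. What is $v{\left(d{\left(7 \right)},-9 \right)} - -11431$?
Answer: $11515$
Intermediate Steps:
$v{\left(I,k \right)} = 35 + 7 I$ ($v{\left(I,k \right)} = 7 \left(5 + I\right) = 35 + 7 I$)
$v{\left(d{\left(7 \right)},-9 \right)} - -11431 = \left(35 + 7 \cdot 7\right) - -11431 = \left(35 + 49\right) + 11431 = 84 + 11431 = 11515$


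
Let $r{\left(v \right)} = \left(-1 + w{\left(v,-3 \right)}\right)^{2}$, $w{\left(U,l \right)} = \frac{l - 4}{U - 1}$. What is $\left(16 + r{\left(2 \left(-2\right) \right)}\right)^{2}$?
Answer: $\frac{163216}{625} \approx 261.15$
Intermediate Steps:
$w{\left(U,l \right)} = \frac{-4 + l}{-1 + U}$
$r{\left(v \right)} = \left(-1 - \frac{7}{-1 + v}\right)^{2}$ ($r{\left(v \right)} = \left(-1 + \frac{-4 - 3}{-1 + v}\right)^{2} = \left(-1 + \frac{1}{-1 + v} \left(-7\right)\right)^{2} = \left(-1 - \frac{7}{-1 + v}\right)^{2}$)
$\left(16 + r{\left(2 \left(-2\right) \right)}\right)^{2} = \left(16 + \frac{\left(6 + 2 \left(-2\right)\right)^{2}}{\left(-1 + 2 \left(-2\right)\right)^{2}}\right)^{2} = \left(16 + \frac{\left(6 - 4\right)^{2}}{\left(-1 - 4\right)^{2}}\right)^{2} = \left(16 + \frac{2^{2}}{25}\right)^{2} = \left(16 + \frac{1}{25} \cdot 4\right)^{2} = \left(16 + \frac{4}{25}\right)^{2} = \left(\frac{404}{25}\right)^{2} = \frac{163216}{625}$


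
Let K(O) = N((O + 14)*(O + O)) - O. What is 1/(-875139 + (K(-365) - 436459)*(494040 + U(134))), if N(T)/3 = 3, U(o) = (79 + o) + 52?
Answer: -1/215559871064 ≈ -4.6391e-12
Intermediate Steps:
U(o) = 131 + o
N(T) = 9 (N(T) = 3*3 = 9)
K(O) = 9 - O
1/(-875139 + (K(-365) - 436459)*(494040 + U(134))) = 1/(-875139 + ((9 - 1*(-365)) - 436459)*(494040 + (131 + 134))) = 1/(-875139 + ((9 + 365) - 436459)*(494040 + 265)) = 1/(-875139 + (374 - 436459)*494305) = 1/(-875139 - 436085*494305) = 1/(-875139 - 215558995925) = 1/(-215559871064) = -1/215559871064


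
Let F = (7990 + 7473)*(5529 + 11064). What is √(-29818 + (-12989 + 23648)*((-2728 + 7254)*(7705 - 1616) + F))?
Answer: √3028609569989 ≈ 1.7403e+6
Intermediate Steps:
F = 256577559 (F = 15463*16593 = 256577559)
√(-29818 + (-12989 + 23648)*((-2728 + 7254)*(7705 - 1616) + F)) = √(-29818 + (-12989 + 23648)*((-2728 + 7254)*(7705 - 1616) + 256577559)) = √(-29818 + 10659*(4526*6089 + 256577559)) = √(-29818 + 10659*(27558814 + 256577559)) = √(-29818 + 10659*284136373) = √(-29818 + 3028609599807) = √3028609569989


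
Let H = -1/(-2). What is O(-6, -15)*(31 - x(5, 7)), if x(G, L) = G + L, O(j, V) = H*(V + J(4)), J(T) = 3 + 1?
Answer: -209/2 ≈ -104.50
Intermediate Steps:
J(T) = 4
H = ½ (H = -1*(-½) = ½ ≈ 0.50000)
O(j, V) = 2 + V/2 (O(j, V) = (V + 4)/2 = (4 + V)/2 = 2 + V/2)
O(-6, -15)*(31 - x(5, 7)) = (2 + (½)*(-15))*(31 - (5 + 7)) = (2 - 15/2)*(31 - 1*12) = -11*(31 - 12)/2 = -11/2*19 = -209/2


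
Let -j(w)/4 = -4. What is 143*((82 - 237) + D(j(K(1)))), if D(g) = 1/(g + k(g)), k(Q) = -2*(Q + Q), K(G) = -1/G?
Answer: -1064063/48 ≈ -22168.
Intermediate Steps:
k(Q) = -4*Q
j(w) = 16 (j(w) = -4*(-4) = 16)
D(g) = -1/(3*g) (D(g) = 1/(g - 4*g) = 1/(-3*g) = -1/(3*g))
143*((82 - 237) + D(j(K(1)))) = 143*((82 - 237) - ⅓/16) = 143*(-155 - ⅓*1/16) = 143*(-155 - 1/48) = 143*(-7441/48) = -1064063/48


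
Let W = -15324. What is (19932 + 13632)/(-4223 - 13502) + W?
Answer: -271651464/17725 ≈ -15326.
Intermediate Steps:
(19932 + 13632)/(-4223 - 13502) + W = (19932 + 13632)/(-4223 - 13502) - 15324 = 33564/(-17725) - 15324 = 33564*(-1/17725) - 15324 = -33564/17725 - 15324 = -271651464/17725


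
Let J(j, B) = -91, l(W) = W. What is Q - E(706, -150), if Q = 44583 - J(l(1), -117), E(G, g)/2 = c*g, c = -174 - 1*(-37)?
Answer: 3574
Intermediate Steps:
c = -137 (c = -174 + 37 = -137)
E(G, g) = -274*g (E(G, g) = 2*(-137*g) = -274*g)
Q = 44674 (Q = 44583 - 1*(-91) = 44583 + 91 = 44674)
Q - E(706, -150) = 44674 - (-274)*(-150) = 44674 - 1*41100 = 44674 - 41100 = 3574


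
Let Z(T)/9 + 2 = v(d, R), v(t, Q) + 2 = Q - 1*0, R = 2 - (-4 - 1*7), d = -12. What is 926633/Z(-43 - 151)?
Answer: 926633/81 ≈ 11440.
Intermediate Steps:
R = 13 (R = 2 - (-4 - 7) = 2 - 1*(-11) = 2 + 11 = 13)
v(t, Q) = -2 + Q (v(t, Q) = -2 + (Q - 1*0) = -2 + (Q + 0) = -2 + Q)
Z(T) = 81 (Z(T) = -18 + 9*(-2 + 13) = -18 + 9*11 = -18 + 99 = 81)
926633/Z(-43 - 151) = 926633/81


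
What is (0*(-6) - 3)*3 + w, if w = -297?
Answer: -306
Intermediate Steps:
(0*(-6) - 3)*3 + w = (0*(-6) - 3)*3 - 297 = (0 - 3)*3 - 297 = -3*3 - 297 = -9 - 297 = -306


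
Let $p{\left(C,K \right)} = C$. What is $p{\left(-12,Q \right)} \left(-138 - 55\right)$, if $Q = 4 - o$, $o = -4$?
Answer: $2316$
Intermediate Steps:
$Q = 8$ ($Q = 4 - -4 = 4 + 4 = 8$)
$p{\left(-12,Q \right)} \left(-138 - 55\right) = - 12 \left(-138 - 55\right) = \left(-12\right) \left(-193\right) = 2316$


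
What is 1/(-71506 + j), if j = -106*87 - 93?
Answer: -1/80821 ≈ -1.2373e-5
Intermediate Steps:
j = -9315 (j = -9222 - 93 = -9315)
1/(-71506 + j) = 1/(-71506 - 9315) = 1/(-80821) = -1/80821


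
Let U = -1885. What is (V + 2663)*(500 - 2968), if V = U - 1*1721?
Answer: 2327324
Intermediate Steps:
V = -3606 (V = -1885 - 1*1721 = -1885 - 1721 = -3606)
(V + 2663)*(500 - 2968) = (-3606 + 2663)*(500 - 2968) = -943*(-2468) = 2327324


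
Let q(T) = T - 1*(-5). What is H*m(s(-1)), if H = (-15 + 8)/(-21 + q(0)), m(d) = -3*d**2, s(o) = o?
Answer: -21/16 ≈ -1.3125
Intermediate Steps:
q(T) = 5 + T (q(T) = T + 5 = 5 + T)
H = 7/16 (H = (-15 + 8)/(-21 + (5 + 0)) = -7/(-21 + 5) = -7/(-16) = -7*(-1/16) = 7/16 ≈ 0.43750)
H*m(s(-1)) = 7*(-3*(-1)**2)/16 = 7*(-3*1)/16 = (7/16)*(-3) = -21/16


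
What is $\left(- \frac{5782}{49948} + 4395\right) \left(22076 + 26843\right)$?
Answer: $\frac{5369243726041}{24974} \approx 2.1499 \cdot 10^{8}$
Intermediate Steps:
$\left(- \frac{5782}{49948} + 4395\right) \left(22076 + 26843\right) = \left(\left(-5782\right) \frac{1}{49948} + 4395\right) 48919 = \left(- \frac{2891}{24974} + 4395\right) 48919 = \frac{109757839}{24974} \cdot 48919 = \frac{5369243726041}{24974}$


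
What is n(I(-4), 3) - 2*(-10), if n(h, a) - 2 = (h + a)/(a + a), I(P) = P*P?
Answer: 151/6 ≈ 25.167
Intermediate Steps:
I(P) = P²
n(h, a) = 2 + (a + h)/(2*a) (n(h, a) = 2 + (h + a)/(a + a) = 2 + (a + h)/((2*a)) = 2 + (a + h)*(1/(2*a)) = 2 + (a + h)/(2*a))
n(I(-4), 3) - 2*(-10) = (½)*((-4)² + 5*3)/3 - 2*(-10) = (½)*(⅓)*(16 + 15) + 20 = (½)*(⅓)*31 + 20 = 31/6 + 20 = 151/6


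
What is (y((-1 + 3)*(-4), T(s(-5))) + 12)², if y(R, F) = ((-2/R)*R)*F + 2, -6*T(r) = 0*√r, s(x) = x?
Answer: 196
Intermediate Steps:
T(r) = 0 (T(r) = -0*√r = -⅙*0 = 0)
y(R, F) = 2 - 2*F (y(R, F) = -2*F + 2 = 2 - 2*F)
(y((-1 + 3)*(-4), T(s(-5))) + 12)² = ((2 - 2*0) + 12)² = ((2 + 0) + 12)² = (2 + 12)² = 14² = 196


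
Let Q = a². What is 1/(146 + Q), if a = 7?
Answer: 1/195 ≈ 0.0051282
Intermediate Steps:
Q = 49 (Q = 7² = 49)
1/(146 + Q) = 1/(146 + 49) = 1/195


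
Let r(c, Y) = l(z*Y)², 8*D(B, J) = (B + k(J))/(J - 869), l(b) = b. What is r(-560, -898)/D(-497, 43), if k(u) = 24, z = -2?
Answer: 21314870528/473 ≈ 4.5063e+7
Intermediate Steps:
D(B, J) = (24 + B)/(8*(-869 + J)) (D(B, J) = ((B + 24)/(J - 869))/8 = ((24 + B)/(-869 + J))/8 = (24 + B)/(8*(-869 + J)))
r(c, Y) = 4*Y² (r(c, Y) = (-2*Y)² = 4*Y²)
r(-560, -898)/D(-497, 43) = (4*(-898)²)/(((24 - 497)/(8*(-869 + 43)))) = (4*806404)/(((⅛)*(-473)/(-826))) = 3225616/(((⅛)*(-1/826)*(-473))) = 3225616/(473/6608) = 3225616*(6608/473) = 21314870528/473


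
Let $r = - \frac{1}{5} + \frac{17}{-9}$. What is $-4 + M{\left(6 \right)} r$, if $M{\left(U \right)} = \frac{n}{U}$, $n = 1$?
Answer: $- \frac{587}{135} \approx -4.3481$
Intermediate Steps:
$M{\left(U \right)} = \frac{1}{U}$ ($M{\left(U \right)} = 1 \frac{1}{U} = \frac{1}{U}$)
$r = - \frac{94}{45}$ ($r = \left(-1\right) \frac{1}{5} + 17 \left(- \frac{1}{9}\right) = - \frac{1}{5} - \frac{17}{9} = - \frac{94}{45} \approx -2.0889$)
$-4 + M{\left(6 \right)} r = -4 + \frac{1}{6} \left(- \frac{94}{45}\right) = -4 - \frac{47}{135} = - \frac{587}{135}$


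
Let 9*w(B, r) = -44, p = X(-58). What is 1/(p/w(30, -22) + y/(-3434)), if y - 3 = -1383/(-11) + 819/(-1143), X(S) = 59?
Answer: -9594596/116146991 ≈ -0.082607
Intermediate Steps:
y = 178831/1397 (y = 3 + (-1383/(-11) + 819/(-1143)) = 3 + (-1383*(-1/11) + 819*(-1/1143)) = 3 + (1383/11 - 91/127) = 3 + 174640/1397 = 178831/1397 ≈ 128.01)
p = 59
w(B, r) = -44/9 (w(B, r) = (⅑)*(-44) = -44/9)
1/(p/w(30, -22) + y/(-3434)) = 1/(59/(-44/9) + (178831/1397)/(-3434)) = 1/(59*(-9/44) + (178831/1397)*(-1/3434)) = 1/(-531/44 - 178831/4797298) = 1/(-116146991/9594596) = -9594596/116146991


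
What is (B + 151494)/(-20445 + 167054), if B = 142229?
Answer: 293723/146609 ≈ 2.0034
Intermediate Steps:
(B + 151494)/(-20445 + 167054) = (142229 + 151494)/(-20445 + 167054) = 293723/146609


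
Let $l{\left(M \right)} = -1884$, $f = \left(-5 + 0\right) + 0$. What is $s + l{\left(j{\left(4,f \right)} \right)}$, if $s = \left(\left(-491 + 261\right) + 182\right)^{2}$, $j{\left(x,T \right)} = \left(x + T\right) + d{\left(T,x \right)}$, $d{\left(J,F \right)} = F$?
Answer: $420$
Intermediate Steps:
$f = -5$ ($f = -5 + 0 = -5$)
$j{\left(x,T \right)} = T + 2 x$ ($j{\left(x,T \right)} = \left(x + T\right) + x = \left(T + x\right) + x = T + 2 x$)
$s = 2304$ ($s = \left(-230 + 182\right)^{2} = \left(-48\right)^{2} = 2304$)
$s + l{\left(j{\left(4,f \right)} \right)} = 2304 - 1884 = 420$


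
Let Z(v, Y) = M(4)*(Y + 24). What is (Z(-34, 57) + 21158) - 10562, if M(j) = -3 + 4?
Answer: 10677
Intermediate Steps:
M(j) = 1
Z(v, Y) = 24 + Y (Z(v, Y) = 1*(Y + 24) = 1*(24 + Y) = 24 + Y)
(Z(-34, 57) + 21158) - 10562 = ((24 + 57) + 21158) - 10562 = (81 + 21158) - 10562 = 21239 - 10562 = 10677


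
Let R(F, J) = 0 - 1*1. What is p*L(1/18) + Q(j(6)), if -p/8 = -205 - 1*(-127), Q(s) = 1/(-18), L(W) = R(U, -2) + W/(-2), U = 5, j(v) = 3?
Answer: -11545/18 ≈ -641.39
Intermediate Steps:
R(F, J) = -1 (R(F, J) = 0 - 1 = -1)
L(W) = -1 - W/2 (L(W) = -1 + W/(-2) = -1 + W*(-1/2) = -1 - W/2)
Q(s) = -1/18
p = 624 (p = -8*(-205 - 1*(-127)) = -8*(-205 + 127) = -8*(-78) = 624)
p*L(1/18) + Q(j(6)) = 624*(-1 - 1/2/18) - 1/18 = 624*(-1 - 1/2*1/18) - 1/18 = 624*(-1 - 1/36) - 1/18 = 624*(-37/36) - 1/18 = -1924/3 - 1/18 = -11545/18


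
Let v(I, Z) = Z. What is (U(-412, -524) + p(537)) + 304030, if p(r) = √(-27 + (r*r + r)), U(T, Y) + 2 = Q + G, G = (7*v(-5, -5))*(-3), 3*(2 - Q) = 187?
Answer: 912218/3 + √288879 ≈ 3.0461e+5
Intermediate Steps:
Q = -181/3 (Q = 2 - ⅓*187 = 2 - 187/3 = -181/3 ≈ -60.333)
G = 105 (G = (7*(-5))*(-3) = -35*(-3) = 105)
U(T, Y) = 128/3 (U(T, Y) = -2 + (-181/3 + 105) = -2 + 134/3 = 128/3)
p(r) = √(-27 + r + r²) (p(r) = √(-27 + (r² + r)) = √(-27 + (r + r²)) = √(-27 + r + r²))
(U(-412, -524) + p(537)) + 304030 = (128/3 + √(-27 + 537 + 537²)) + 304030 = (128/3 + √(-27 + 537 + 288369)) + 304030 = (128/3 + √288879) + 304030 = 912218/3 + √288879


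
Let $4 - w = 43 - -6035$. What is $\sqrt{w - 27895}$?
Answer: $13 i \sqrt{201} \approx 184.31 i$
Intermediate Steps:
$w = -6074$ ($w = 4 - \left(43 - -6035\right) = 4 - \left(43 + 6035\right) = 4 - 6078 = -6074$)
$\sqrt{w - 27895} = \sqrt{-6074 - 27895} = \sqrt{-33969} = 13 i \sqrt{201}$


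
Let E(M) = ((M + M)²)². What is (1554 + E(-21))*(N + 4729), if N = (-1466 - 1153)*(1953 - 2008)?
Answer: 463170655500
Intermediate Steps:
N = 144045 (N = -2619*(-55) = 144045)
E(M) = 16*M⁴ (E(M) = ((2*M)²)² = (4*M²)² = 16*M⁴)
(1554 + E(-21))*(N + 4729) = (1554 + 16*(-21)⁴)*(144045 + 4729) = (1554 + 16*194481)*148774 = (1554 + 3111696)*148774 = 3113250*148774 = 463170655500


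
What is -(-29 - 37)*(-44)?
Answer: -2904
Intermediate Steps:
-(-29 - 37)*(-44) = -(-66)*(-44) = -1*2904 = -2904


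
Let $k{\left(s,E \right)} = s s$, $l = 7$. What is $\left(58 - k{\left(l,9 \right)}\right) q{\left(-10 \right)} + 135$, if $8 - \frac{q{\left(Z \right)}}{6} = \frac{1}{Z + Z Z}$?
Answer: $\frac{2832}{5} \approx 566.4$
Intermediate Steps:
$k{\left(s,E \right)} = s^{2}$
$q{\left(Z \right)} = 48 - \frac{6}{Z + Z^{2}}$ ($q{\left(Z \right)} = 48 - \frac{6}{Z + Z Z} = 48 - \frac{6}{Z + Z^{2}}$)
$\left(58 - k{\left(l,9 \right)}\right) q{\left(-10 \right)} + 135 = \left(58 - 7^{2}\right) \frac{6 \left(-1 + 8 \left(-10\right) + 8 \left(-10\right)^{2}\right)}{\left(-10\right) \left(1 - 10\right)} + 135 = \left(58 - 49\right) 6 \left(- \frac{1}{10}\right) \frac{1}{-9} \left(-1 - 80 + 8 \cdot 100\right) + 135 = \left(58 - 49\right) 6 \left(- \frac{1}{10}\right) \left(- \frac{1}{9}\right) \left(-1 - 80 + 800\right) + 135 = 9 \cdot 6 \left(- \frac{1}{10}\right) \left(- \frac{1}{9}\right) 719 + 135 = 9 \cdot \frac{719}{15} + 135 = \frac{2157}{5} + 135 = \frac{2832}{5}$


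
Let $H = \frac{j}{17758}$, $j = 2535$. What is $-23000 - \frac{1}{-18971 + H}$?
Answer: $- \frac{596026391634}{25914191} \approx -23000.0$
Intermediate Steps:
$H = \frac{195}{1366}$ ($H = \frac{2535}{17758} = 2535 \cdot \frac{1}{17758} = \frac{195}{1366} \approx 0.14275$)
$-23000 - \frac{1}{-18971 + H} = -23000 - \frac{1}{-18971 + \frac{195}{1366}} = -23000 - \frac{1}{- \frac{25914191}{1366}} = -23000 - - \frac{1366}{25914191} = -23000 + \frac{1366}{25914191} = - \frac{596026391634}{25914191}$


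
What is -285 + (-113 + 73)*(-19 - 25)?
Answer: 1475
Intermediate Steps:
-285 + (-113 + 73)*(-19 - 25) = -285 - 40*(-44) = -285 + 1760 = 1475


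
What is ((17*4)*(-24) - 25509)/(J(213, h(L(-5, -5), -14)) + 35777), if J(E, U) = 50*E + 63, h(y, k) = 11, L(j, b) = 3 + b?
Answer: -27141/46490 ≈ -0.58380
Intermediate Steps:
J(E, U) = 63 + 50*E
((17*4)*(-24) - 25509)/(J(213, h(L(-5, -5), -14)) + 35777) = ((17*4)*(-24) - 25509)/((63 + 50*213) + 35777) = (68*(-24) - 25509)/((63 + 10650) + 35777) = (-1632 - 25509)/(10713 + 35777) = -27141/46490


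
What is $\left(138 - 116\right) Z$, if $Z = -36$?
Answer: $-792$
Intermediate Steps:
$\left(138 - 116\right) Z = \left(138 - 116\right) \left(-36\right) = 22 \left(-36\right) = -792$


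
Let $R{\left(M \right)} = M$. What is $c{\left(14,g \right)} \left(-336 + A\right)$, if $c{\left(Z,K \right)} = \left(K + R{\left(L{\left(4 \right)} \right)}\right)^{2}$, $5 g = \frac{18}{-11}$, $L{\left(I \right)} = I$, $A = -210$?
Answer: $- \frac{22278984}{3025} \approx -7365.0$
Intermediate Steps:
$g = - \frac{18}{55}$ ($g = \frac{18 \frac{1}{-11}}{5} = \frac{18 \left(- \frac{1}{11}\right)}{5} = \frac{1}{5} \left(- \frac{18}{11}\right) = - \frac{18}{55} \approx -0.32727$)
$c{\left(Z,K \right)} = \left(4 + K\right)^{2}$ ($c{\left(Z,K \right)} = \left(K + 4\right)^{2} = \left(4 + K\right)^{2}$)
$c{\left(14,g \right)} \left(-336 + A\right) = \left(4 - \frac{18}{55}\right)^{2} \left(-336 - 210\right) = \left(\frac{202}{55}\right)^{2} \left(-546\right) = \frac{40804}{3025} \left(-546\right) = - \frac{22278984}{3025}$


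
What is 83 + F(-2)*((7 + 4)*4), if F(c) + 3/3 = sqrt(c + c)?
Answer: 39 + 88*I ≈ 39.0 + 88.0*I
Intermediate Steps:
F(c) = -1 + sqrt(2)*sqrt(c) (F(c) = -1 + sqrt(c + c) = -1 + sqrt(2*c) = -1 + sqrt(2)*sqrt(c))
83 + F(-2)*((7 + 4)*4) = 83 + (-1 + sqrt(2)*sqrt(-2))*((7 + 4)*4) = 83 + (-1 + sqrt(2)*(I*sqrt(2)))*(11*4) = 83 + (-1 + 2*I)*44 = 83 + (-44 + 88*I) = 39 + 88*I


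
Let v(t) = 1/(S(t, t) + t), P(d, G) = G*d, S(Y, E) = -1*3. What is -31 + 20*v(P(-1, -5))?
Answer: -21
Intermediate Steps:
S(Y, E) = -3
v(t) = 1/(-3 + t)
-31 + 20*v(P(-1, -5)) = -31 + 20/(-3 - 5*(-1)) = -31 + 20/(-3 + 5) = -31 + 20/2 = -31 + 20*(½) = -31 + 10 = -21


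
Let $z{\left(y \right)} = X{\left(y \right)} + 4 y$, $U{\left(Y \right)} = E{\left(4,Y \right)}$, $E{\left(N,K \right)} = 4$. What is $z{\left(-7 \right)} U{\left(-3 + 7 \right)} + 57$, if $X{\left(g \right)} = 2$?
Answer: $-47$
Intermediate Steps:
$U{\left(Y \right)} = 4$
$z{\left(y \right)} = 2 + 4 y$
$z{\left(-7 \right)} U{\left(-3 + 7 \right)} + 57 = \left(2 + 4 \left(-7\right)\right) 4 + 57 = \left(2 - 28\right) 4 + 57 = \left(-26\right) 4 + 57 = -104 + 57 = -47$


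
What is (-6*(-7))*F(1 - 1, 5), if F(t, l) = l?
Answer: 210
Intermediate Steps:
(-6*(-7))*F(1 - 1, 5) = -6*(-7)*5 = 42*5 = 210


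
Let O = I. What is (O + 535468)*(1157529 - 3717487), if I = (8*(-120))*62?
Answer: -1218406890184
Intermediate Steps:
I = -59520 (I = -960*62 = -59520)
O = -59520
(O + 535468)*(1157529 - 3717487) = (-59520 + 535468)*(1157529 - 3717487) = 475948*(-2559958) = -1218406890184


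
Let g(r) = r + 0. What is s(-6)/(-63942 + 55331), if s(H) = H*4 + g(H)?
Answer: 30/8611 ≈ 0.0034839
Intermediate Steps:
g(r) = r
s(H) = 5*H (s(H) = H*4 + H = 4*H + H = 5*H)
s(-6)/(-63942 + 55331) = (5*(-6))/(-63942 + 55331) = -30/(-8611) = -30*(-1/8611) = 30/8611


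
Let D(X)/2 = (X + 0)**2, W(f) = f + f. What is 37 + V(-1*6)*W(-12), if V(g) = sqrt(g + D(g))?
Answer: 37 - 24*sqrt(66) ≈ -157.98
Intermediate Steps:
W(f) = 2*f
D(X) = 2*X**2 (D(X) = 2*(X + 0)**2 = 2*X**2)
V(g) = sqrt(g + 2*g**2)
37 + V(-1*6)*W(-12) = 37 + sqrt((-1*6)*(1 + 2*(-1*6)))*(2*(-12)) = 37 + sqrt(-6*(1 + 2*(-6)))*(-24) = 37 + sqrt(-6*(1 - 12))*(-24) = 37 + sqrt(-6*(-11))*(-24) = 37 + sqrt(66)*(-24) = 37 - 24*sqrt(66)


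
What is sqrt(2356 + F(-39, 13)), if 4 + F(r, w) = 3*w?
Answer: sqrt(2391) ≈ 48.898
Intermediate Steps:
F(r, w) = -4 + 3*w
sqrt(2356 + F(-39, 13)) = sqrt(2356 + (-4 + 3*13)) = sqrt(2356 + (-4 + 39)) = sqrt(2356 + 35) = sqrt(2391)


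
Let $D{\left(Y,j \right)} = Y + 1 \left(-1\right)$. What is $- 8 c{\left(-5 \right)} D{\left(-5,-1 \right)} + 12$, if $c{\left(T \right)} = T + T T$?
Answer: $972$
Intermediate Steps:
$D{\left(Y,j \right)} = -1 + Y$ ($D{\left(Y,j \right)} = Y - 1 = -1 + Y$)
$c{\left(T \right)} = T + T^{2}$
$- 8 c{\left(-5 \right)} D{\left(-5,-1 \right)} + 12 = - 8 - 5 \left(1 - 5\right) \left(-1 - 5\right) + 12 = - 8 \left(-5\right) \left(-4\right) \left(-6\right) + 12 = - 8 \cdot 20 \left(-6\right) + 12 = \left(-8\right) \left(-120\right) + 12 = 960 + 12 = 972$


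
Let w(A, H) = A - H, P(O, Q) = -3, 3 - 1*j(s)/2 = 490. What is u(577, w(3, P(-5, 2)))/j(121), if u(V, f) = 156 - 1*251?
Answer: 95/974 ≈ 0.097536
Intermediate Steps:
j(s) = -974 (j(s) = 6 - 2*490 = 6 - 980 = -974)
u(V, f) = -95 (u(V, f) = 156 - 251 = -95)
u(577, w(3, P(-5, 2)))/j(121) = -95/(-974) = -95*(-1/974) = 95/974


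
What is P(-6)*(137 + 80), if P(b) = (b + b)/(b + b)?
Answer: 217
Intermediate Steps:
P(b) = 1 (P(b) = (2*b)/((2*b)) = (2*b)*(1/(2*b)) = 1)
P(-6)*(137 + 80) = 1*(137 + 80) = 1*217 = 217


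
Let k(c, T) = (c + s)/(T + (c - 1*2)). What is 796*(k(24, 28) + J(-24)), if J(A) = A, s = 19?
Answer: -460486/25 ≈ -18419.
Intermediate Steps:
k(c, T) = (19 + c)/(-2 + T + c) (k(c, T) = (c + 19)/(T + (c - 1*2)) = (19 + c)/(T + (c - 2)) = (19 + c)/(T + (-2 + c)) = (19 + c)/(-2 + T + c))
796*(k(24, 28) + J(-24)) = 796*((19 + 24)/(-2 + 28 + 24) - 24) = 796*(43/50 - 24) = 796*(-1157/50) = -460486/25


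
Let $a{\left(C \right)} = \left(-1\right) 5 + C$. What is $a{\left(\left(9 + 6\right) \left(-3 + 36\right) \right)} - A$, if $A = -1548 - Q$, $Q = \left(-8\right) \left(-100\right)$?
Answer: $2838$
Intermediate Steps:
$Q = 800$
$a{\left(C \right)} = -5 + C$
$A = -2348$ ($A = -1548 - 800 = -2348$)
$a{\left(\left(9 + 6\right) \left(-3 + 36\right) \right)} - A = \left(-5 + \left(9 + 6\right) \left(-3 + 36\right)\right) - -2348 = \left(-5 + 15 \cdot 33\right) + 2348 = \left(-5 + 495\right) + 2348 = 490 + 2348 = 2838$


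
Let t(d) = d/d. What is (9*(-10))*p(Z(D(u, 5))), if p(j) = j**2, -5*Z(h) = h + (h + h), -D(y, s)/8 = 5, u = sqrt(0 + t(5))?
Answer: -51840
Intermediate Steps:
t(d) = 1
u = 1 (u = sqrt(0 + 1) = sqrt(1) = 1)
D(y, s) = -40 (D(y, s) = -8*5 = -40)
Z(h) = -3*h/5 (Z(h) = -(h + (h + h))/5 = -(h + 2*h)/5 = -3*h/5)
(9*(-10))*p(Z(D(u, 5))) = (9*(-10))*(-3/5*(-40))**2 = -90*24**2 = -90*576 = -51840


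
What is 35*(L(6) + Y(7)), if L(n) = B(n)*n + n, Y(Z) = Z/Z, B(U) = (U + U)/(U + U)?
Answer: 455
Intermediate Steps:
B(U) = 1 (B(U) = (2*U)/((2*U)) = (2*U)*(1/(2*U)) = 1)
Y(Z) = 1
L(n) = 2*n (L(n) = 1*n + n = n + n = 2*n)
35*(L(6) + Y(7)) = 35*(2*6 + 1) = 35*(12 + 1) = 35*13 = 455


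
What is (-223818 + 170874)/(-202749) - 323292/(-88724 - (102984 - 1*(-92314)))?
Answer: 4476910582/3199176471 ≈ 1.3994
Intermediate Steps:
(-223818 + 170874)/(-202749) - 323292/(-88724 - (102984 - 1*(-92314))) = -52944*(-1/202749) - 323292/(-88724 - (102984 + 92314)) = 17648/67583 - 323292/(-88724 - 1*195298) = 17648/67583 - 323292/(-88724 - 195298) = 17648/67583 - 323292/(-284022) = 17648/67583 - 323292*(-1/284022) = 17648/67583 + 53882/47337 = 4476910582/3199176471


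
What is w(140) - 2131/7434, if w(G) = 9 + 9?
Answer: 131681/7434 ≈ 17.713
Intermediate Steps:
w(G) = 18
w(140) - 2131/7434 = 18 - 2131/7434 = 131681/7434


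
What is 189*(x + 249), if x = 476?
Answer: 137025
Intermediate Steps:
189*(x + 249) = 189*(476 + 249) = 189*725 = 137025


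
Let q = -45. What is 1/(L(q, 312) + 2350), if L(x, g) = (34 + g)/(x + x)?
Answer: 45/105577 ≈ 0.00042623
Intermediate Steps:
L(x, g) = (34 + g)/(2*x) (L(x, g) = (34 + g)/((2*x)) = (34 + g)*(1/(2*x)) = (34 + g)/(2*x))
1/(L(q, 312) + 2350) = 1/((½)*(34 + 312)/(-45) + 2350) = 1/((½)*(-1/45)*346 + 2350) = 1/(-173/45 + 2350) = 1/(105577/45) = 45/105577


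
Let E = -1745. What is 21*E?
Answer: -36645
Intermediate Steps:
21*E = 21*(-1745) = -36645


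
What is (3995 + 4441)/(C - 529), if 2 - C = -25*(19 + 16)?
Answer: 703/29 ≈ 24.241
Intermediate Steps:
C = 877 (C = 2 - (-25)*(19 + 16) = 2 - (-25)*35 = 2 - 1*(-875) = 2 + 875 = 877)
(3995 + 4441)/(C - 529) = (3995 + 4441)/(877 - 529) = 8436/348 = 8436*(1/348) = 703/29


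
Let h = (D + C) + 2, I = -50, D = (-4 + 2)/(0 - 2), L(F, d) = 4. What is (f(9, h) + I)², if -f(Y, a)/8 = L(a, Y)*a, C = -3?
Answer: 2500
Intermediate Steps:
D = 1 (D = -2/(-2) = -2*(-½) = 1)
h = 0 (h = (1 - 3) + 2 = -2 + 2 = 0)
f(Y, a) = -32*a
(f(9, h) + I)² = (-32*0 - 50)² = (0 - 50)² = (-50)² = 2500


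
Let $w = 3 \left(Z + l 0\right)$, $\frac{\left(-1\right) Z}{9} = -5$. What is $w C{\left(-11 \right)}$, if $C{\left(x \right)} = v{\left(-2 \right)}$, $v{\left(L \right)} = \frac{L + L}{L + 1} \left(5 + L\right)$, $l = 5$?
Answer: $1620$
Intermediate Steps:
$Z = 45$ ($Z = \left(-9\right) \left(-5\right) = 45$)
$v{\left(L \right)} = \frac{2 L \left(5 + L\right)}{1 + L}$ ($v{\left(L \right)} = \frac{2 L}{1 + L} \left(5 + L\right) = \frac{2 L \left(5 + L\right)}{1 + L}$)
$C{\left(x \right)} = 12$ ($C{\left(x \right)} = 2 \left(-2\right) \frac{1}{1 - 2} \left(5 - 2\right) = 2 \left(-2\right) \frac{1}{-1} \cdot 3 = 2 \left(-2\right) \left(-1\right) 3 = 12$)
$w = 135$ ($w = 3 \left(45 + 5 \cdot 0\right) = 3 \left(45 + 0\right) = 3 \cdot 45 = 135$)
$w C{\left(-11 \right)} = 135 \cdot 12 = 1620$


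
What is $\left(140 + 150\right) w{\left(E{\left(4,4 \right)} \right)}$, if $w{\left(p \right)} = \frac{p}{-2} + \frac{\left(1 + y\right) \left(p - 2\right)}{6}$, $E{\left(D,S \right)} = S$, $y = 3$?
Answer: $- \frac{580}{3} \approx -193.33$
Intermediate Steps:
$w{\left(p \right)} = - \frac{4}{3} + \frac{p}{6}$ ($w{\left(p \right)} = \frac{p}{-2} + \frac{\left(1 + 3\right) \left(p - 2\right)}{6} = p \left(- \frac{1}{2}\right) + 4 \left(-2 + p\right) \frac{1}{6} = - \frac{p}{2} + \left(-8 + 4 p\right) \frac{1}{6} = - \frac{p}{2} + \left(- \frac{4}{3} + \frac{2 p}{3}\right) = - \frac{4}{3} + \frac{p}{6}$)
$\left(140 + 150\right) w{\left(E{\left(4,4 \right)} \right)} = \left(140 + 150\right) \left(- \frac{4}{3} + \frac{1}{6} \cdot 4\right) = 290 \left(- \frac{4}{3} + \frac{2}{3}\right) = 290 \left(- \frac{2}{3}\right) = - \frac{580}{3}$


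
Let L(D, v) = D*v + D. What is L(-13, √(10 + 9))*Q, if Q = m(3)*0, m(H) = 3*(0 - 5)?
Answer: 0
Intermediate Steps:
m(H) = -15 (m(H) = 3*(-5) = -15)
L(D, v) = D + D*v
Q = 0 (Q = -15*0 = 0)
L(-13, √(10 + 9))*Q = -13*(1 + √(10 + 9))*0 = -13*(1 + √19)*0 = (-13 - 13*√19)*0 = 0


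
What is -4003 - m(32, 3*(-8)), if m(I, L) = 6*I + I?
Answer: -4227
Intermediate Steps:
m(I, L) = 7*I
-4003 - m(32, 3*(-8)) = -4003 - 7*32 = -4003 - 1*224 = -4003 - 224 = -4227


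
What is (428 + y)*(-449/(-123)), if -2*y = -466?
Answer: 296789/123 ≈ 2412.9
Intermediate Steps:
y = 233 (y = -½*(-466) = 233)
(428 + y)*(-449/(-123)) = (428 + 233)*(-449/(-123)) = 661*(-449*(-1/123)) = 661*(449/123) = 296789/123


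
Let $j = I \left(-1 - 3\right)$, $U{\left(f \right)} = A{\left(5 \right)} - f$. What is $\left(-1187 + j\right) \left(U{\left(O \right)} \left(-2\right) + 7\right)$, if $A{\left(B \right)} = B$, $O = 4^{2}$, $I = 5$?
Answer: $-35003$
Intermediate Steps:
$O = 16$
$U{\left(f \right)} = 5 - f$
$j = -20$ ($j = 5 \left(-1 - 3\right) = 5 \left(-4\right) = -20$)
$\left(-1187 + j\right) \left(U{\left(O \right)} \left(-2\right) + 7\right) = \left(-1187 - 20\right) \left(\left(5 - 16\right) \left(-2\right) + 7\right) = - 1207 \left(\left(5 - 16\right) \left(-2\right) + 7\right) = - 1207 \left(\left(-11\right) \left(-2\right) + 7\right) = - 1207 \left(22 + 7\right) = \left(-1207\right) 29 = -35003$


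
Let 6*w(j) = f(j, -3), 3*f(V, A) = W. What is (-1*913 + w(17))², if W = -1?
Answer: 270109225/324 ≈ 8.3367e+5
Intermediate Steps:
f(V, A) = -⅓ (f(V, A) = (⅓)*(-1) = -⅓)
w(j) = -1/18 (w(j) = (⅙)*(-⅓) = -1/18)
(-1*913 + w(17))² = (-1*913 - 1/18)² = (-913 - 1/18)² = (-16435/18)² = 270109225/324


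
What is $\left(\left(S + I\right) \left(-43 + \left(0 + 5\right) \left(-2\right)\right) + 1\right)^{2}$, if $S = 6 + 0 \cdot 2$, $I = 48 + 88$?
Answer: $56625625$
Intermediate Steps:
$I = 136$
$S = 6$ ($S = 6 + 0 = 6$)
$\left(\left(S + I\right) \left(-43 + \left(0 + 5\right) \left(-2\right)\right) + 1\right)^{2} = \left(\left(6 + 136\right) \left(-43 + \left(0 + 5\right) \left(-2\right)\right) + 1\right)^{2} = \left(142 \left(-43 + 5 \left(-2\right)\right) + 1\right)^{2} = \left(142 \left(-43 - 10\right) + 1\right)^{2} = \left(142 \left(-53\right) + 1\right)^{2} = \left(-7526 + 1\right)^{2} = \left(-7525\right)^{2} = 56625625$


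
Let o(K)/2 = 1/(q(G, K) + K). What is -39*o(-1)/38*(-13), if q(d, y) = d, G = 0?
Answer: -507/19 ≈ -26.684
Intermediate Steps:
o(K) = 2/K (o(K) = 2/(0 + K) = 2/K)
-39*o(-1)/38*(-13) = -39*2/(-1)/38*(-13) = -39*2*(-1)/38*(-13) = -(-78)/38*(-13) = -39*(-1/19)*(-13) = (39/19)*(-13) = -507/19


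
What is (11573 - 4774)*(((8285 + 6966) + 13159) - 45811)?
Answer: -118309399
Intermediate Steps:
(11573 - 4774)*(((8285 + 6966) + 13159) - 45811) = 6799*((15251 + 13159) - 45811) = 6799*(28410 - 45811) = 6799*(-17401) = -118309399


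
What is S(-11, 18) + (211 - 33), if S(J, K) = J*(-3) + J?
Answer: 200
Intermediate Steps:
S(J, K) = -2*J (S(J, K) = -3*J + J = -2*J)
S(-11, 18) + (211 - 33) = -2*(-11) + (211 - 33) = 22 + 178 = 200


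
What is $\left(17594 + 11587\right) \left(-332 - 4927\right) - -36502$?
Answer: $-153426377$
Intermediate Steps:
$\left(17594 + 11587\right) \left(-332 - 4927\right) - -36502 = 29181 \left(-5259\right) + 36502 = -153462879 + 36502 = -153426377$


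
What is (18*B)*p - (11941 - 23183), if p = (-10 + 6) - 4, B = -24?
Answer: 14698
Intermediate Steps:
p = -8 (p = -4 - 4 = -8)
(18*B)*p - (11941 - 23183) = (18*(-24))*(-8) - (11941 - 23183) = -432*(-8) - 1*(-11242) = 3456 + 11242 = 14698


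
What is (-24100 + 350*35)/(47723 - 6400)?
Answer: -11850/41323 ≈ -0.28677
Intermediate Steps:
(-24100 + 350*35)/(47723 - 6400) = (-24100 + 12250)/41323 = -11850*1/41323 = -11850/41323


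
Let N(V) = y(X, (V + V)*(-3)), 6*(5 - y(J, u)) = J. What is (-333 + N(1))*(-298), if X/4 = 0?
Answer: 97744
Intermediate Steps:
X = 0 (X = 4*0 = 0)
y(J, u) = 5 - J/6
N(V) = 5 (N(V) = 5 - ⅙*0 = 5 + 0 = 5)
(-333 + N(1))*(-298) = (-333 + 5)*(-298) = -328*(-298) = 97744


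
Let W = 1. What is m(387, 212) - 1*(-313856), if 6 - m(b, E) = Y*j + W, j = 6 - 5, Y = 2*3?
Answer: 313855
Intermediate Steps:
Y = 6
j = 1
m(b, E) = -1 (m(b, E) = 6 - (6*1 + 1) = 6 - (6 + 1) = 6 - 1*7 = 6 - 7 = -1)
m(387, 212) - 1*(-313856) = -1 - 1*(-313856) = -1 + 313856 = 313855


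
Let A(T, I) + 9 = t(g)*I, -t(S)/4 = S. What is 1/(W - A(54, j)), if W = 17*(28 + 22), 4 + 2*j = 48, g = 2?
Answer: 1/1035 ≈ 0.00096618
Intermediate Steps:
t(S) = -4*S
j = 22 (j = -2 + (½)*48 = -2 + 24 = 22)
W = 850 (W = 17*50 = 850)
A(T, I) = -9 - 8*I (A(T, I) = -9 + (-4*2)*I = -9 - 8*I)
1/(W - A(54, j)) = 1/(850 - (-9 - 8*22)) = 1/(850 - (-9 - 176)) = 1/(850 - 1*(-185)) = 1/(850 + 185) = 1/1035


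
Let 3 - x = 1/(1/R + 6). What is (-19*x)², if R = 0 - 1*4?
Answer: 1525225/529 ≈ 2883.2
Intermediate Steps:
R = -4 (R = 0 - 4 = -4)
x = 65/23 (x = 3 - 1/(1/(-4) + 6) = 3 - 1/(-¼ + 6) = 3 - 1/23/4 = 3 - 1*4/23 = 3 - 4/23 = 65/23 ≈ 2.8261)
(-19*x)² = (-19*65/23)² = (-1235/23)² = 1525225/529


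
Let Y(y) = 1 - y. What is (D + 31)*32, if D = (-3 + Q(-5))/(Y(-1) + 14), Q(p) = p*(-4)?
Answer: 1026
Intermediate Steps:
Q(p) = -4*p
D = 17/16 (D = (-3 - 4*(-5))/((1 - 1*(-1)) + 14) = (-3 + 20)/((1 + 1) + 14) = 17/(2 + 14) = 17/16 ≈ 1.0625)
(D + 31)*32 = (17/16 + 31)*32 = (513/16)*32 = 1026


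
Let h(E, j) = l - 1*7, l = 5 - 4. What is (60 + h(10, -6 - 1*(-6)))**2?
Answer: 2916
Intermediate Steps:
l = 1
h(E, j) = -6 (h(E, j) = 1 - 1*7 = 1 - 7 = -6)
(60 + h(10, -6 - 1*(-6)))**2 = (60 - 6)**2 = 54**2 = 2916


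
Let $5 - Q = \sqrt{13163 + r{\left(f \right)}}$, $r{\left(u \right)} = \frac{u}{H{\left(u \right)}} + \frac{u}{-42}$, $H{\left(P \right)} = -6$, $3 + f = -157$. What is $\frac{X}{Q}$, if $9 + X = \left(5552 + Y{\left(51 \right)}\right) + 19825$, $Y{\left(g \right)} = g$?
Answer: $- \frac{72135}{7474} - \frac{687 \sqrt{5818323}}{7474} \approx -231.37$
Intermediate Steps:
$f = -160$ ($f = -3 - 157 = -160$)
$r{\left(u \right)} = - \frac{4 u}{21}$ ($r{\left(u \right)} = \frac{u}{-6} + \frac{u}{-42} = u \left(- \frac{1}{6}\right) + u \left(- \frac{1}{42}\right) = - \frac{u}{6} - \frac{u}{42} = - \frac{4 u}{21}$)
$Q = 5 - \frac{\sqrt{5818323}}{21}$ ($Q = 5 - \sqrt{13163 - - \frac{640}{21}} = 5 - \sqrt{13163 + \frac{640}{21}} = 5 - \sqrt{\frac{277063}{21}} = 5 - \frac{\sqrt{5818323}}{21} \approx -109.86$)
$X = 25419$ ($X = -9 + \left(\left(5552 + 51\right) + 19825\right) = -9 + \left(5603 + 19825\right) = -9 + 25428 = 25419$)
$\frac{X}{Q} = \frac{25419}{5 - \frac{\sqrt{5818323}}{21}}$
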